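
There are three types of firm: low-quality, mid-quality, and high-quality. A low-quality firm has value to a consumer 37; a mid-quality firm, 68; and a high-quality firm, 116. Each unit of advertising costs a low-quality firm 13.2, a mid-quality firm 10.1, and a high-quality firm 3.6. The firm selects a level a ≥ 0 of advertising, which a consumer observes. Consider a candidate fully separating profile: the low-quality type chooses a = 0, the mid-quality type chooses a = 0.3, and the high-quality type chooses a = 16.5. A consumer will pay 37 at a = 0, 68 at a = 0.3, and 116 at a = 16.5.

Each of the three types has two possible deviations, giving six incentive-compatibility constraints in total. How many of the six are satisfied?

4

Low-quality (own payoff 37): to a=0.3 gives 68 − 13.2×0.3 = 64.04 → profitable ✗; to a=16.5 gives 116 − 13.2×16.5 = -101.8 → no gain ✓.
Mid-quality (own payoff 68 − 10.1×0.3 = 64.97): to a=0 gives 37 → no gain ✓; to a=16.5 gives 116 − 10.1×16.5 = -50.65 → no gain ✓.
High-quality (own payoff 116 − 3.6×16.5 = 56.6): to a=0 gives 37 → no gain ✓; to a=0.3 gives 68 − 3.6×0.3 = 66.92 → profitable ✗.
4 of the 6 constraints hold; not an equilibrium.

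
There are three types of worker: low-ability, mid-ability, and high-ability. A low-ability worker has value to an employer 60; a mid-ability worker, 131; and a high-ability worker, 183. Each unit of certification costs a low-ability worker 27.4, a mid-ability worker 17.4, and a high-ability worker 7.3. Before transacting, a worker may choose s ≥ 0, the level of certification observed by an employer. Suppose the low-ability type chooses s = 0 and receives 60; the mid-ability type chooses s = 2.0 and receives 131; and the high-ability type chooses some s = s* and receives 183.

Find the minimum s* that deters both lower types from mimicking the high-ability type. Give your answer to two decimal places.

Low-ability type (on-path payoff 60) won't mimic when 60 ≥ 183 − 27.4·s*, i.e. s* ≥ 4.49.
Mid-ability type (on-path payoff 131 − 17.4×2.0 = 96.2) won't mimic when 96.2 ≥ 183 − 17.4·s*, i.e. s* ≥ 4.99.
Both must hold, so s* = max(4.49, 4.99) = 4.99. The mid-ability type's constraint binds.

4.99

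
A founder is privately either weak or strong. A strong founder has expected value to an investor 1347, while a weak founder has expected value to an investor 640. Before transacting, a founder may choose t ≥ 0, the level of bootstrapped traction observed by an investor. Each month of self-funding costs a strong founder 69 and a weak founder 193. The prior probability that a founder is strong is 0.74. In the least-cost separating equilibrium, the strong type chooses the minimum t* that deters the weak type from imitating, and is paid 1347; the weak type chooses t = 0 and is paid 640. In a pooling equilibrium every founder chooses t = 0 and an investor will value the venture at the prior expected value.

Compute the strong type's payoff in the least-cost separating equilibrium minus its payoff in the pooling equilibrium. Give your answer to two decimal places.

-68.94

Least-cost separating signal: t* solves 640 = 1347 − 193·t*, so t* = (1347 − 640)/193 ≈ 3.6632.
Strong type's separating payoff: 1347 − 69 × t* = 1347 − 69 × (1347 − 640)/193 = 1347 − 48783/193 ≈ 1094.2383.
Pooling payoff: 0.74 × 1347 + 0.26 × 640 = 1163.18.
Difference: 1094.2383 − 1163.18 = -68.9417, i.e. -68.94 to two decimal places.
The strong type would prefer the pooling outcome.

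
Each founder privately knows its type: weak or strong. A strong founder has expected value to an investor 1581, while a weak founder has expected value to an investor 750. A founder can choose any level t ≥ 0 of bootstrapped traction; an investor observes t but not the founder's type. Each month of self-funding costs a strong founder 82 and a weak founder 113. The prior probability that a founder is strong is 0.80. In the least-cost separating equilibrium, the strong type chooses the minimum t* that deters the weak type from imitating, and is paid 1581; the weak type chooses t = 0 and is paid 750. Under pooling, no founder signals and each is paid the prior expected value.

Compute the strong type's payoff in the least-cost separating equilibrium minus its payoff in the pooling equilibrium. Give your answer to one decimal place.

Least-cost separating signal: t* solves 750 = 1581 − 113·t*, so t* = (1581 − 750)/113 ≈ 7.3540.
Strong type's separating payoff: 1581 − 82 × t* = 1581 − 82 × (1581 − 750)/113 = 1581 − 68142/113 ≈ 977.973.
Pooling payoff: 0.80 × 1581 + 0.20 × 750 = 1414.8.
Difference: 977.973 − 1414.8 = -436.827, i.e. -436.8 to one decimal place.
The strong type would prefer the pooling outcome.

-436.8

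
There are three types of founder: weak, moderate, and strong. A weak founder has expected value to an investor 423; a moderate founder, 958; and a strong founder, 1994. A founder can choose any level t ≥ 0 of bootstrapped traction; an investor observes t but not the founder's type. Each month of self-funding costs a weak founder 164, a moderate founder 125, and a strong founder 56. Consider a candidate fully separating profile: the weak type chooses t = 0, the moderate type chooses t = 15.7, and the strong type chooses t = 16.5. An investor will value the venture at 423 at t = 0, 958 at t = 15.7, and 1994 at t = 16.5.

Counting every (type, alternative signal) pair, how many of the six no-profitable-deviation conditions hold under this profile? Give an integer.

4

Moderate (own payoff 958 − 125×15.7 = -1004.5): to t=0 gives 423 → profitable ✗; to t=16.5 gives 1994 − 125×16.5 = -68.5 → profitable ✗.
Weak (own payoff 423): to t=15.7 gives 958 − 164×15.7 = -1616.8 → no gain ✓; to t=16.5 gives 1994 − 164×16.5 = -712 → no gain ✓.
Strong (own payoff 1994 − 56×16.5 = 1070): to t=0 gives 423 → no gain ✓; to t=15.7 gives 958 − 56×15.7 = 78.8 → no gain ✓.
4 of the 6 constraints hold; not an equilibrium.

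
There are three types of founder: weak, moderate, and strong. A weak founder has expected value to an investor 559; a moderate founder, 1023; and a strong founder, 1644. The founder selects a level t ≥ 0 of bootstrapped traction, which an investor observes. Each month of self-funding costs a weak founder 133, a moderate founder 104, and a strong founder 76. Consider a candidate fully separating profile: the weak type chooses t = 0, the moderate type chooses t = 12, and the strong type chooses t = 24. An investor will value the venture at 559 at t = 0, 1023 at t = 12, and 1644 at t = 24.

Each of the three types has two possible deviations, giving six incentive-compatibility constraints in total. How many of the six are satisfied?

Strong (own payoff 1644 − 76×24 = -180): to t=0 gives 559 → profitable ✗; to t=12 gives 1023 − 76×12 = 111 → profitable ✗.
Moderate (own payoff 1023 − 104×12 = -225): to t=0 gives 559 → profitable ✗; to t=24 gives 1644 − 104×24 = -852 → no gain ✓.
Weak (own payoff 559): to t=12 gives 1023 − 133×12 = -573 → no gain ✓; to t=24 gives 1644 − 133×24 = -1548 → no gain ✓.
3 of the 6 constraints hold; not an equilibrium.

3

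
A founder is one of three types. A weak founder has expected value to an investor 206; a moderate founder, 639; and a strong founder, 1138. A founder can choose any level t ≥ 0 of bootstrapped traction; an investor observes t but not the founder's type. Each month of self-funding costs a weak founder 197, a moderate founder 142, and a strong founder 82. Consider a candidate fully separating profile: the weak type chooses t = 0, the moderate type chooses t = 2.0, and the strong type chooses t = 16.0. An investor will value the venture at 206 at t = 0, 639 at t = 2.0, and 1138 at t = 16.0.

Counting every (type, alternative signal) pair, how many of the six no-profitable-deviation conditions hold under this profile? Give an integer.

Strong (own payoff 1138 − 82×16.0 = -174): to t=0 gives 206 → profitable ✗; to t=2.0 gives 639 − 82×2.0 = 475 → profitable ✗.
Moderate (own payoff 639 − 142×2.0 = 355): to t=0 gives 206 → no gain ✓; to t=16.0 gives 1138 − 142×16.0 = -1134 → no gain ✓.
Weak (own payoff 206): to t=2.0 gives 639 − 197×2.0 = 245 → profitable ✗; to t=16.0 gives 1138 − 197×16.0 = -2014 → no gain ✓.
3 of the 6 constraints hold; not an equilibrium.

3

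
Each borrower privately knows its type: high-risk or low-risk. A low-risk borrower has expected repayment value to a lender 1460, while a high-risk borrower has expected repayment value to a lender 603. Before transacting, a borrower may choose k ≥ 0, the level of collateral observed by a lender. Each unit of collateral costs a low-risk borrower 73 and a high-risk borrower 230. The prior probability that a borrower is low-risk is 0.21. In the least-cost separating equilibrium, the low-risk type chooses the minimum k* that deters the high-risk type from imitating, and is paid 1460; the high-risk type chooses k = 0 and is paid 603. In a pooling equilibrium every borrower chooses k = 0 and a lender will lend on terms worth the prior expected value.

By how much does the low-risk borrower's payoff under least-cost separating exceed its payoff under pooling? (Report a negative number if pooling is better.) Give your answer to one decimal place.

405.0

Least-cost separating signal: k* solves 603 = 1460 − 230·k*, so k* = (1460 − 603)/230 ≈ 3.7261.
Low-risk type's separating payoff: 1460 − 73 × k* = 1460 − 73 × (1460 − 603)/230 = 1460 − 62561/230 ≈ 1187.996.
Pooling payoff: 0.21 × 1460 + 0.79 × 603 = 782.97.
Difference: 1187.996 − 782.97 = 405.026, i.e. 405.0 to one decimal place.
The low-risk type prefers to separate.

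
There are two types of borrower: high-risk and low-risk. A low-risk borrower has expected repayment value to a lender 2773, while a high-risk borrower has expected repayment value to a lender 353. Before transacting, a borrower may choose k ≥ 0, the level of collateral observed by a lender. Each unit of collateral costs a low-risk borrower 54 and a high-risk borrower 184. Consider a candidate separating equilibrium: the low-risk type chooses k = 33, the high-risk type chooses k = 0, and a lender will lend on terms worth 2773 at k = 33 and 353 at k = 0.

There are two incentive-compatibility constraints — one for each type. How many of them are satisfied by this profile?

Low-risk type: signal → 2773 − 54 × 33 = 991; deviate to 0 → 353. IC holds (991 ≥ 353).
High-risk type: stay at 0 → 353; mimic → 2773 − 184 × 33 = -3299. IC holds (353 ≥ -3299).
2 of 2 constraints hold, so this is a separating equilibrium.

2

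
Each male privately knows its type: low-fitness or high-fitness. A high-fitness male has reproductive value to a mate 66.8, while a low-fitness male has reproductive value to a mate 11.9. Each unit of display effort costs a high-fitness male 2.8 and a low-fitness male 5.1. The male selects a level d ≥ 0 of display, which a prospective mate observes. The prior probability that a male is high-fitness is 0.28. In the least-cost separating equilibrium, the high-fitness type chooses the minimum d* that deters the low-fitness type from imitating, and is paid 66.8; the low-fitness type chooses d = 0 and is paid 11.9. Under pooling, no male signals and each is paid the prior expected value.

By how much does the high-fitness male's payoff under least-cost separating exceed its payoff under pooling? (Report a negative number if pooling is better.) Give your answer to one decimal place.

9.4

Least-cost separating signal: d* solves 11.9 = 66.8 − 5.1·d*, so d* = (66.8 − 11.9)/5.1 ≈ 10.7647.
High-fitness type's separating payoff: 66.8 − 2.8 × d* = 66.8 − 2.8 × (66.8 − 11.9)/5.1 = 66.8 − 153.72/5.1 ≈ 36.659.
Pooling payoff: 0.28 × 66.8 + 0.72 × 11.9 = 27.272.
Difference: 36.659 − 27.272 = 9.387, i.e. 9.4 to one decimal place.
The high-fitness type prefers to separate.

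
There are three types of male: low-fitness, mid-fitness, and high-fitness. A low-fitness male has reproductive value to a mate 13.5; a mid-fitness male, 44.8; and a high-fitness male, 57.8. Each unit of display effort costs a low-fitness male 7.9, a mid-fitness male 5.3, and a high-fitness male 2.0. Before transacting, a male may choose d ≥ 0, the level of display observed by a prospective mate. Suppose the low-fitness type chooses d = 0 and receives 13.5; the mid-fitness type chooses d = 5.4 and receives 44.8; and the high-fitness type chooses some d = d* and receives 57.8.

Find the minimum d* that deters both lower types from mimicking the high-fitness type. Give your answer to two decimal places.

Mid-fitness type (on-path payoff 44.8 − 5.3×5.4 = 16.18) won't mimic when 16.18 ≥ 57.8 − 5.3·d*, i.e. d* ≥ 7.85.
Low-fitness type (on-path payoff 13.5) won't mimic when 13.5 ≥ 57.8 − 7.9·d*, i.e. d* ≥ 5.61.
Both must hold, so d* = max(5.61, 7.85) = 7.85. The mid-fitness type's constraint binds.

7.85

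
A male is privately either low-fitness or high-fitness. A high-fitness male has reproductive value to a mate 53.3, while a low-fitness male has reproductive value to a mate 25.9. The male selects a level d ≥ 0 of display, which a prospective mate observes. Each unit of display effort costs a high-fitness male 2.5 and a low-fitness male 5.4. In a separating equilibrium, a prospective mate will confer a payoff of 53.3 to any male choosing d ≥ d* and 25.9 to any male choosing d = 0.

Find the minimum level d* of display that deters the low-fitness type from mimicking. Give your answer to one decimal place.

A low-fitness male choosing d = 0 receives 25.9.
Imitating at d* instead would pay 53.3 at cost 5.4·d*, netting 53.3 − 5.4·d*.
Indifference: 25.9 = 53.3 − 5.4·d*, so d* = (53.3 − 25.9) / 5.4 ≈ 5.1.
At d* the low-fitness type's incentive constraint just binds; the high-fitness type strictly prefers d* since its per-unit cost is lower.

5.1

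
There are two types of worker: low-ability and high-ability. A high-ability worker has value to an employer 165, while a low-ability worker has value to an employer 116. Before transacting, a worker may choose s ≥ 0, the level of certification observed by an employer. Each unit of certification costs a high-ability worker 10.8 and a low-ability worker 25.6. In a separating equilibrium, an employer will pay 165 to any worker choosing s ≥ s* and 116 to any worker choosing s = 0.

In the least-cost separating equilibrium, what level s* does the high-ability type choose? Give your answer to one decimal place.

A low-ability worker choosing s = 0 receives 116.
Imitating at s* instead would pay 165 at cost 25.6·s*, netting 165 − 25.6·s*.
Indifference: 116 = 165 − 25.6·s*, so s* = (165 − 116) / 25.6 ≈ 1.9.
This is the low-ability type's binding incentive-compatibility constraint; any s ≥ 1.9 sustains separation on that side.

1.9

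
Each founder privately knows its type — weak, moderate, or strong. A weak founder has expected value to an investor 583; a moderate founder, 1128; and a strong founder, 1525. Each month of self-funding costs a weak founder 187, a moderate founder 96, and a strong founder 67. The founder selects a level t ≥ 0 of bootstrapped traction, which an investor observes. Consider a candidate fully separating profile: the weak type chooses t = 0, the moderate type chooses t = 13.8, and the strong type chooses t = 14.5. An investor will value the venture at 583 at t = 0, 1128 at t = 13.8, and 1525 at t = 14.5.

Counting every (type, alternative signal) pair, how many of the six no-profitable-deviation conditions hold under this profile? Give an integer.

Moderate (own payoff 1128 − 96×13.8 = -196.8): to t=0 gives 583 → profitable ✗; to t=14.5 gives 1525 − 96×14.5 = 133 → profitable ✗.
Weak (own payoff 583): to t=13.8 gives 1128 − 187×13.8 = -1452.6 → no gain ✓; to t=14.5 gives 1525 − 187×14.5 = -1186.5 → no gain ✓.
Strong (own payoff 1525 − 67×14.5 = 553.5): to t=0 gives 583 → profitable ✗; to t=13.8 gives 1128 − 67×13.8 = 203.4 → no gain ✓.
3 of the 6 constraints hold; not an equilibrium.

3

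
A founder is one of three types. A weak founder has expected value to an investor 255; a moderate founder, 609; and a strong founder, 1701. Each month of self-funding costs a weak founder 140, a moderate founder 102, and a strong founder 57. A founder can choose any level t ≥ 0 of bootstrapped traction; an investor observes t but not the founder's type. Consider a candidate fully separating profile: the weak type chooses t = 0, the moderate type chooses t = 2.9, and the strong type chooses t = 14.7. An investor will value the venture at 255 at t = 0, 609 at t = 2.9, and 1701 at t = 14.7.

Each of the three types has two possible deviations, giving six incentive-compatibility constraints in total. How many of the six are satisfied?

Strong (own payoff 1701 − 57×14.7 = 863.1): to t=0 gives 255 → no gain ✓; to t=2.9 gives 609 − 57×2.9 = 443.7 → no gain ✓.
Moderate (own payoff 609 − 102×2.9 = 313.2): to t=0 gives 255 → no gain ✓; to t=14.7 gives 1701 − 102×14.7 = 201.6 → no gain ✓.
Weak (own payoff 255): to t=2.9 gives 609 − 140×2.9 = 203 → no gain ✓; to t=14.7 gives 1701 − 140×14.7 = -357 → no gain ✓.
6 of the 6 constraints hold; this profile is a separating equilibrium.

6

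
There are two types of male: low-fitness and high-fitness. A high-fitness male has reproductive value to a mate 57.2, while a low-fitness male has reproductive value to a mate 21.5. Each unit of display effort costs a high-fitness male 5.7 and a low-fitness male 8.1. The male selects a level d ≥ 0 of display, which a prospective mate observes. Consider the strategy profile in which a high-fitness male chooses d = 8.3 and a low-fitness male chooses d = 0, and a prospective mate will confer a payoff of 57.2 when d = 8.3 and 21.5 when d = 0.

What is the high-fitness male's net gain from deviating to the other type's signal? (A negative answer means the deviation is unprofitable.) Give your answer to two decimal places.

11.61

Playing d = 8.3 the high-fitness male receives 57.2 − 5.7 × 8.3 = 9.89.
Deviating to d = 0 yields 21.5 instead.
Gain from deviating: 21.5 − 9.89 = 11.61.
The gain is positive, so the high-fitness type's incentive-compatibility constraint is violated — this profile is not a separating equilibrium.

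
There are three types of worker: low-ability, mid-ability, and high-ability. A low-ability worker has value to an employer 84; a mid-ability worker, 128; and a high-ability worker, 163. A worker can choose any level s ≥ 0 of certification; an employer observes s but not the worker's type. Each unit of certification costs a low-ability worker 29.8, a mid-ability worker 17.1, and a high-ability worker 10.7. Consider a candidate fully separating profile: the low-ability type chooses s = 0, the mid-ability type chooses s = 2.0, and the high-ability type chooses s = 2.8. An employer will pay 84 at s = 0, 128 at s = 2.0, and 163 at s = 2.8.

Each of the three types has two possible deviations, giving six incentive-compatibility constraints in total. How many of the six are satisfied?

5

Mid-ability (own payoff 128 − 17.1×2.0 = 93.8): to s=0 gives 84 → no gain ✓; to s=2.8 gives 163 − 17.1×2.8 = 115.12 → profitable ✗.
High-ability (own payoff 163 − 10.7×2.8 = 133.04): to s=0 gives 84 → no gain ✓; to s=2.0 gives 128 − 10.7×2.0 = 106.6 → no gain ✓.
Low-ability (own payoff 84): to s=2.0 gives 128 − 29.8×2.0 = 68.4 → no gain ✓; to s=2.8 gives 163 − 29.8×2.8 = 79.56 → no gain ✓.
5 of the 6 constraints hold; not an equilibrium.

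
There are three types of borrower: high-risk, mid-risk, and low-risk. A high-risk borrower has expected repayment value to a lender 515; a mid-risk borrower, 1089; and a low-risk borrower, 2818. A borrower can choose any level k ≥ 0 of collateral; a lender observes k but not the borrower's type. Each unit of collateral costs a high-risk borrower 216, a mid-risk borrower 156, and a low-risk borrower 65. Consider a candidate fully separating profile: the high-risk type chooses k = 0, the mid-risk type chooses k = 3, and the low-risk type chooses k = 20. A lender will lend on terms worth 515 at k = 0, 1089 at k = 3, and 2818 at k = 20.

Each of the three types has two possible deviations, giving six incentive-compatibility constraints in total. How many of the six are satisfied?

High-risk (own payoff 515): to k=3 gives 1089 − 216×3 = 441 → no gain ✓; to k=20 gives 2818 − 216×20 = -1502 → no gain ✓.
Low-risk (own payoff 2818 − 65×20 = 1518): to k=0 gives 515 → no gain ✓; to k=3 gives 1089 − 65×3 = 894 → no gain ✓.
Mid-risk (own payoff 1089 − 156×3 = 621): to k=0 gives 515 → no gain ✓; to k=20 gives 2818 − 156×20 = -302 → no gain ✓.
6 of the 6 constraints hold; this profile is a separating equilibrium.

6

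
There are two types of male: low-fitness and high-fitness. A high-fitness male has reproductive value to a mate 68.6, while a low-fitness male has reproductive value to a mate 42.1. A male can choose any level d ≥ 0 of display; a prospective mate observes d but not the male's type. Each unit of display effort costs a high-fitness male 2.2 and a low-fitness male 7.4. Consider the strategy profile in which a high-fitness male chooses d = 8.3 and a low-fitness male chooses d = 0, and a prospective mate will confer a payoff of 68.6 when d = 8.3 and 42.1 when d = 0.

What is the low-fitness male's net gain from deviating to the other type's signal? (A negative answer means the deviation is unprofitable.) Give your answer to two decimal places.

Playing d = 0 the low-fitness male receives 42.1.
Deviating to d = 8.3 brings payment 68.6 at cost 7.4 × 8.3 = 61.42, netting 7.18.
Gain from deviating: 7.18 − 42.1 = -34.92.
The gain is negative, so the low-fitness type's incentive-compatibility constraint is satisfied.

-34.92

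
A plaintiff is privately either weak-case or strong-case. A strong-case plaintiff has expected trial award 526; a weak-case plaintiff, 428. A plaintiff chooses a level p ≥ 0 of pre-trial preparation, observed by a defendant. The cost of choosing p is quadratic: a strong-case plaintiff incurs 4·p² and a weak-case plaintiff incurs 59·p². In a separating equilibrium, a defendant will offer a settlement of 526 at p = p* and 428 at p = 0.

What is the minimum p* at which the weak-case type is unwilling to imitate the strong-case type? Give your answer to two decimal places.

The weak-case type at p = 0 receives 428; imitating at p* yields 526 − 59·p*².
Indifference: 428 = 526 − 59·p*², so p*² = (526 − 428) / 59 ≈ 1.6610.
p* = √1.6610 ≈ 1.29.

1.29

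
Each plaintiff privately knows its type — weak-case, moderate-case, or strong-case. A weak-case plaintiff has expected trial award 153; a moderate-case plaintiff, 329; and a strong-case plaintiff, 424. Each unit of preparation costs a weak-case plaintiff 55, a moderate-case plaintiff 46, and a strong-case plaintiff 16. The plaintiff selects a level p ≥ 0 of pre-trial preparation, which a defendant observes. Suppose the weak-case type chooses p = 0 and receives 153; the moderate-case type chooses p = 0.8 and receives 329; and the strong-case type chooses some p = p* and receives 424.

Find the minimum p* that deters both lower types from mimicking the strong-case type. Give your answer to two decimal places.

4.93

Weak-case type (on-path payoff 153) won't mimic when 153 ≥ 424 − 55·p*, i.e. p* ≥ 4.93.
Moderate-case type (on-path payoff 329 − 46×0.8 = 292.2) won't mimic when 292.2 ≥ 424 − 46·p*, i.e. p* ≥ 2.87.
Both must hold, so p* = max(4.93, 2.87) = 4.93. The weak-case type's constraint binds.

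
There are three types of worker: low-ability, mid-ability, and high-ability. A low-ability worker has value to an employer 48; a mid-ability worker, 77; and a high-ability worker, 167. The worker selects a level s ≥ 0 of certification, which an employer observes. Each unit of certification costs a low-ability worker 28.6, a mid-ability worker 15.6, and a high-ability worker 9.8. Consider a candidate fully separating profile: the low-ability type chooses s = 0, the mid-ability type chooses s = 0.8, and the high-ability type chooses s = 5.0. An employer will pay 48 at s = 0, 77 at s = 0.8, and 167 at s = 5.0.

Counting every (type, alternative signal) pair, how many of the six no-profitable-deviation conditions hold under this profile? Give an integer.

High-ability (own payoff 167 − 9.8×5.0 = 118): to s=0 gives 48 → no gain ✓; to s=0.8 gives 77 − 9.8×0.8 = 69.16 → no gain ✓.
Low-ability (own payoff 48): to s=0.8 gives 77 − 28.6×0.8 = 54.12 → profitable ✗; to s=5.0 gives 167 − 28.6×5.0 = 24 → no gain ✓.
Mid-ability (own payoff 77 − 15.6×0.8 = 64.52): to s=0 gives 48 → no gain ✓; to s=5.0 gives 167 − 15.6×5.0 = 89 → profitable ✗.
4 of the 6 constraints hold; not an equilibrium.

4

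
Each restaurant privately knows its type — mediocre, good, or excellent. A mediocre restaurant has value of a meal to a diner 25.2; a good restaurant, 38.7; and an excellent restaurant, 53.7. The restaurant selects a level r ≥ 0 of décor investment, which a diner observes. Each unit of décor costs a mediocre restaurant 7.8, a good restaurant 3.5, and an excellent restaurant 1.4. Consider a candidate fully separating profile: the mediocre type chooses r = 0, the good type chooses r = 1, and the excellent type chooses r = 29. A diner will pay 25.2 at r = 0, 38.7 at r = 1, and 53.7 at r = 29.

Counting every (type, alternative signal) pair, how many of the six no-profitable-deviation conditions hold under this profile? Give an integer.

3

Good (own payoff 38.7 − 3.5×1 = 35.2): to r=0 gives 25.2 → no gain ✓; to r=29 gives 53.7 − 3.5×29 = -47.8 → no gain ✓.
Mediocre (own payoff 25.2): to r=1 gives 38.7 − 7.8×1 = 30.9 → profitable ✗; to r=29 gives 53.7 − 7.8×29 = -172.5 → no gain ✓.
Excellent (own payoff 53.7 − 1.4×29 = 13.1): to r=0 gives 25.2 → profitable ✗; to r=1 gives 38.7 − 1.4×1 = 37.3 → profitable ✗.
3 of the 6 constraints hold; not an equilibrium.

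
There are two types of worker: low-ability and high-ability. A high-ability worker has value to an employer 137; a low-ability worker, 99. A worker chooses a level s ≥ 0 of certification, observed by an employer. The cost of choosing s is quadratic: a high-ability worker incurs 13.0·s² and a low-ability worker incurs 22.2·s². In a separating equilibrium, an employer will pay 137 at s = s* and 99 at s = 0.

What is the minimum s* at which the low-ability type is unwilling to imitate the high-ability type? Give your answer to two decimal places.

The low-ability type at s = 0 receives 99; imitating at s* yields 137 − 22.2·s*².
Indifference: 99 = 137 − 22.2·s*², so s*² = (137 − 99) / 22.2 ≈ 1.7117.
s* = √1.7117 ≈ 1.31.

1.31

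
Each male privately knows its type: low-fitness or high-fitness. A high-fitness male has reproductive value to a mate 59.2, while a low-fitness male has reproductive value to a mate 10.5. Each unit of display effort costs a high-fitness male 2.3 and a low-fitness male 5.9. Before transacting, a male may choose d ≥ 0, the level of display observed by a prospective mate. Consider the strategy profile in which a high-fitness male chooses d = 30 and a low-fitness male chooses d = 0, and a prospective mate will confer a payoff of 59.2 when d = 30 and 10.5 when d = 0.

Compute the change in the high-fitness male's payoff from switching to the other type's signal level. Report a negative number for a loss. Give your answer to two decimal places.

Playing d = 30 the high-fitness male receives 59.2 − 2.3 × 30 = -9.8.
Deviating to d = 0 yields 10.5 instead.
Gain from deviating: 10.5 − (-9.8) = 20.30.
The gain is positive, so the high-fitness type's incentive-compatibility constraint is violated — this profile is not a separating equilibrium.

20.30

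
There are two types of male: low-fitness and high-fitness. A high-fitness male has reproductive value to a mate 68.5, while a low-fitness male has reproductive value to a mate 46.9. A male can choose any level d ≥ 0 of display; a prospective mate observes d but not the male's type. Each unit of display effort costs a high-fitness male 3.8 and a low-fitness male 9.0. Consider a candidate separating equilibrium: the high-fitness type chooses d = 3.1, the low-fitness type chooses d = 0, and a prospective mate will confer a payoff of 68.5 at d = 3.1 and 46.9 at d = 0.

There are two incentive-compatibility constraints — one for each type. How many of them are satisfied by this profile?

2

Low-fitness type: stay at 0 → 46.9; mimic → 68.5 − 9.0 × 3.1 = 40.6. IC holds (46.9 ≥ 40.6).
High-fitness type: signal → 68.5 − 3.8 × 3.1 = 56.72; deviate to 0 → 46.9. IC holds (56.72 ≥ 46.9).
2 of 2 constraints hold, so this is a separating equilibrium.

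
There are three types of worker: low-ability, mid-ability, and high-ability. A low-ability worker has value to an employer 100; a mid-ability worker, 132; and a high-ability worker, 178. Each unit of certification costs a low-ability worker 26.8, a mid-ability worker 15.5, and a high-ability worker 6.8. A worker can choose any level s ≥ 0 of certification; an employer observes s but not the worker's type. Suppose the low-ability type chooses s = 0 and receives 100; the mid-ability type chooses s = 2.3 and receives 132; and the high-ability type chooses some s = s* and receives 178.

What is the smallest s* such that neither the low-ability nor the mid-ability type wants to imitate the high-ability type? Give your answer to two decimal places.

Low-ability type (on-path payoff 100) won't mimic when 100 ≥ 178 − 26.8·s*, i.e. s* ≥ 2.91.
Mid-ability type (on-path payoff 132 − 15.5×2.3 = 96.35) won't mimic when 96.35 ≥ 178 − 15.5·s*, i.e. s* ≥ 5.27.
Both must hold, so s* = max(2.91, 5.27) = 5.27. The mid-ability type's constraint binds.

5.27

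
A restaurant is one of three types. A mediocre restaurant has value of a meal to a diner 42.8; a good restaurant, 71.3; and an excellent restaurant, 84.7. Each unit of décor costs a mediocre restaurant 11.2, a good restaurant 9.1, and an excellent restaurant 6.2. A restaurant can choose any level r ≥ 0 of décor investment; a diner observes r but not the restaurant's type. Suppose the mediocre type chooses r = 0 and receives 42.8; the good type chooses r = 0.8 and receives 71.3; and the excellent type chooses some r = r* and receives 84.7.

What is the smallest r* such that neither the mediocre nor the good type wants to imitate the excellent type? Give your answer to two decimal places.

Mediocre type (on-path payoff 42.8) won't mimic when 42.8 ≥ 84.7 − 11.2·r*, i.e. r* ≥ 3.74.
Good type (on-path payoff 71.3 − 9.1×0.8 = 64.02) won't mimic when 64.02 ≥ 84.7 − 9.1·r*, i.e. r* ≥ 2.27.
Both must hold, so r* = max(3.74, 2.27) = 3.74. The mediocre type's constraint binds.

3.74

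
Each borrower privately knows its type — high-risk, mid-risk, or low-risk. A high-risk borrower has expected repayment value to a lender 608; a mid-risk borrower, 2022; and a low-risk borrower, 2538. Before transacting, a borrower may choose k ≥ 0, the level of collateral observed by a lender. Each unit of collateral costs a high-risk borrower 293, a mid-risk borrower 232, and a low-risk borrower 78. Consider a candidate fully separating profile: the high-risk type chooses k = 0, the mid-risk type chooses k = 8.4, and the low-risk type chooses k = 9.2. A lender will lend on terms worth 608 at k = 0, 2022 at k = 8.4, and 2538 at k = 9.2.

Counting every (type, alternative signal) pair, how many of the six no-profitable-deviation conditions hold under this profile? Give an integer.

High-risk (own payoff 608): to k=8.4 gives 2022 − 293×8.4 = -439.2 → no gain ✓; to k=9.2 gives 2538 − 293×9.2 = -157.6 → no gain ✓.
Low-risk (own payoff 2538 − 78×9.2 = 1820.4): to k=0 gives 608 → no gain ✓; to k=8.4 gives 2022 − 78×8.4 = 1366.8 → no gain ✓.
Mid-risk (own payoff 2022 − 232×8.4 = 73.2): to k=0 gives 608 → profitable ✗; to k=9.2 gives 2538 − 232×9.2 = 403.6 → profitable ✗.
4 of the 6 constraints hold; not an equilibrium.

4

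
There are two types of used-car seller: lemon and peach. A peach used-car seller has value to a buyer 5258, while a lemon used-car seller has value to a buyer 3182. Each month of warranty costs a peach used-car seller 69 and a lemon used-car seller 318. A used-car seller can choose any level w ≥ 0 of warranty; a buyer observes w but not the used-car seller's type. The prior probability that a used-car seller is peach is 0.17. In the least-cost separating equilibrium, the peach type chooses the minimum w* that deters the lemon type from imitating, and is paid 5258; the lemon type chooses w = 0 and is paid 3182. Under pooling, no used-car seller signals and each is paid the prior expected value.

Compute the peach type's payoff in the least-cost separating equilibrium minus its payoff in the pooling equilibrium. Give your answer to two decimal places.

Least-cost separating signal: w* solves 3182 = 5258 − 318·w*, so w* = (5258 − 3182)/318 ≈ 6.5283.
Peach type's separating payoff: 5258 − 69 × w* = 5258 − 69 × (5258 − 3182)/318 = 5258 − 143244/318 ≈ 4807.5472.
Pooling payoff: 0.17 × 5258 + 0.83 × 3182 = 3534.92.
Difference: 4807.5472 − 3534.92 = 1272.6272, i.e. 1272.63 to two decimal places.
The peach type prefers to separate.

1272.63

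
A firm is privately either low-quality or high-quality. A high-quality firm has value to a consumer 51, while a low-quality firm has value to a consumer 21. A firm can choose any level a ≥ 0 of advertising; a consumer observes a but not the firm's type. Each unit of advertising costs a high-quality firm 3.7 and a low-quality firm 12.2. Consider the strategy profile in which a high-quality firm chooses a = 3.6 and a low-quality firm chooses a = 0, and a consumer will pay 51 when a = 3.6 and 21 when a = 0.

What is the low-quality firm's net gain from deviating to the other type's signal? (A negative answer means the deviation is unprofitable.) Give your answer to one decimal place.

-13.9

Playing a = 0 the low-quality firm receives 21.
Deviating to a = 3.6 brings payment 51 at cost 12.2 × 3.6 = 43.92, netting 7.08.
Gain from deviating: 7.08 − 21 = -13.92, i.e. -13.9 to one decimal place.
The gain is negative, so the low-quality type's incentive-compatibility constraint is satisfied.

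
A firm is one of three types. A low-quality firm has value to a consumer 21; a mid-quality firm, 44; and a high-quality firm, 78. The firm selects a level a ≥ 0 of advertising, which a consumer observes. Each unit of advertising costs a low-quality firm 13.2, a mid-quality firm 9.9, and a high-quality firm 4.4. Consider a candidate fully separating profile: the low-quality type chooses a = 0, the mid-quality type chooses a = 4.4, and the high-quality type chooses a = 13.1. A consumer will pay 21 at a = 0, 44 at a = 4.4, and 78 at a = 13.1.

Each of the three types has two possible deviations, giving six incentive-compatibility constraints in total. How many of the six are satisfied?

3

High-quality (own payoff 78 − 4.4×13.1 = 20.36): to a=0 gives 21 → profitable ✗; to a=4.4 gives 44 − 4.4×4.4 = 24.64 → profitable ✗.
Mid-quality (own payoff 44 − 9.9×4.4 = 0.44): to a=0 gives 21 → profitable ✗; to a=13.1 gives 78 − 9.9×13.1 = -51.69 → no gain ✓.
Low-quality (own payoff 21): to a=4.4 gives 44 − 13.2×4.4 = -14.08 → no gain ✓; to a=13.1 gives 78 − 13.2×13.1 = -94.92 → no gain ✓.
3 of the 6 constraints hold; not an equilibrium.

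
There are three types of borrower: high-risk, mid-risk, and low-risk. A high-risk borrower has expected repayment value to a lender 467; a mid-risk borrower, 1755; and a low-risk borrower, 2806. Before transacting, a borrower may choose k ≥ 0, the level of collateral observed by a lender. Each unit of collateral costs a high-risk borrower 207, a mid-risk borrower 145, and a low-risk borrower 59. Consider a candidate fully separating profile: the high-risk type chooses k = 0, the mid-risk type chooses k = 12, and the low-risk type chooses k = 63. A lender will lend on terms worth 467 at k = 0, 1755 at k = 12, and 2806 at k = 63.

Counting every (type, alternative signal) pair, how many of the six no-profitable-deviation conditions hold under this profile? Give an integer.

3

Mid-risk (own payoff 1755 − 145×12 = 15): to k=0 gives 467 → profitable ✗; to k=63 gives 2806 − 145×63 = -6329 → no gain ✓.
Low-risk (own payoff 2806 − 59×63 = -911): to k=0 gives 467 → profitable ✗; to k=12 gives 1755 − 59×12 = 1047 → profitable ✗.
High-risk (own payoff 467): to k=12 gives 1755 − 207×12 = -729 → no gain ✓; to k=63 gives 2806 − 207×63 = -10235 → no gain ✓.
3 of the 6 constraints hold; not an equilibrium.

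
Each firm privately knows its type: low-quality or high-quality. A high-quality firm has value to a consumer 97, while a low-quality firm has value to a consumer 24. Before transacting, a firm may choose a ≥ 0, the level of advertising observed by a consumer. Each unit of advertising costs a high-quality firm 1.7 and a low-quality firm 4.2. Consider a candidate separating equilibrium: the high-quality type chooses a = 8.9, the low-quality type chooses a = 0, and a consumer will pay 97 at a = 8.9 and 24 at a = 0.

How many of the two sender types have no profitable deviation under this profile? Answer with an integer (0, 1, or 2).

Low-quality type: stay at 0 → 24; mimic → 97 − 4.2 × 8.9 = 59.62. IC fails (24 < 59.62).
High-quality type: signal → 97 − 1.7 × 8.9 = 81.87; deviate to 0 → 24. IC holds (81.87 ≥ 24).
1 of 2 constraints hold, so this profile is not an equilibrium.

1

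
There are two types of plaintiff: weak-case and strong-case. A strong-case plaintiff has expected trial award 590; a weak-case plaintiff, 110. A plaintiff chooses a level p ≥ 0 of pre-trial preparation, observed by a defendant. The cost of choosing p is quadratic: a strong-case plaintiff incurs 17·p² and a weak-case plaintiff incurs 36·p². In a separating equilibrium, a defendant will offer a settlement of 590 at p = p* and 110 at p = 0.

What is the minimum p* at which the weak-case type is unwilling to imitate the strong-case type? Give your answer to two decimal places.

3.65

The weak-case type at p = 0 receives 110; imitating at p* yields 590 − 36·p*².
Indifference: 110 = 590 − 36·p*², so p*² = (590 − 110) / 36 ≈ 13.3333.
p* = √13.3333 ≈ 3.65.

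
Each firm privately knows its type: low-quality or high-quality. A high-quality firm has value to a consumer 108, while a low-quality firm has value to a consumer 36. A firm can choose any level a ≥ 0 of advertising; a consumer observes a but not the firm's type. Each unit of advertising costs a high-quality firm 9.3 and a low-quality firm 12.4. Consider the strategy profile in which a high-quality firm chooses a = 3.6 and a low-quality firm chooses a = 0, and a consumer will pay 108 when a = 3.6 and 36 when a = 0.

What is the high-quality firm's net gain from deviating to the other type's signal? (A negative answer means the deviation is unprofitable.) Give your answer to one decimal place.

Playing a = 3.6 the high-quality firm receives 108 − 9.3 × 3.6 = 74.52.
Deviating to a = 0 yields 36 instead.
Gain from deviating: 36 − 74.52 = -38.52, i.e. -38.5 to one decimal place.
The gain is negative, so the high-quality type's incentive-compatibility constraint is satisfied.

-38.5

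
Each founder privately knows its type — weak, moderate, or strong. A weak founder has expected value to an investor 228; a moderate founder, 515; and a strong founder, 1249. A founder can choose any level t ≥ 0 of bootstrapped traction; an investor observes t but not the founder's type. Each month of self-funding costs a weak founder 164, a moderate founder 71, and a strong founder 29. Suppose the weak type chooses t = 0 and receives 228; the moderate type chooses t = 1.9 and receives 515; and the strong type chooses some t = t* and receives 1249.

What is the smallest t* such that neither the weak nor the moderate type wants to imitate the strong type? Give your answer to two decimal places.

12.24

Moderate type (on-path payoff 515 − 71×1.9 = 380.1) won't mimic when 380.1 ≥ 1249 − 71·t*, i.e. t* ≥ 12.24.
Weak type (on-path payoff 228) won't mimic when 228 ≥ 1249 − 164·t*, i.e. t* ≥ 6.23.
Both must hold, so t* = max(6.23, 12.24) = 12.24. The moderate type's constraint binds.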